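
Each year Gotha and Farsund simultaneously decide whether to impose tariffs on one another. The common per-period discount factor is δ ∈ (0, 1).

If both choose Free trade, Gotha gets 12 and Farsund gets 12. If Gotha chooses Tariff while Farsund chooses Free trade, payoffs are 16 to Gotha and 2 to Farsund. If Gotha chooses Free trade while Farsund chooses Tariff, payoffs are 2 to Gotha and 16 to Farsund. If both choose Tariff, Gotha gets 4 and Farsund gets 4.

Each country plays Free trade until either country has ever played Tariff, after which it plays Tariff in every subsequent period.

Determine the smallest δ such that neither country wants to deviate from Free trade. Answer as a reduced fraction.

Under grim trigger the critical discount factor is (T−C)/(T−P) with T = 16, C = 12, P = 4.
δ* = (16−12)/(16−4) = 4/12 = 1/3.

1/3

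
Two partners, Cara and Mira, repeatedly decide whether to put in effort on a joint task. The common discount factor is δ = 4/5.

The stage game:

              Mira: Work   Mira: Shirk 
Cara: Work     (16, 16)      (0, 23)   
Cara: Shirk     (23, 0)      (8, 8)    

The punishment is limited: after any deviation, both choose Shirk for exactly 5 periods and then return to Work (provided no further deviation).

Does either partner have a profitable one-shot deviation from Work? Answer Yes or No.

No

Comparing payoff streams over the 6 periods until play realigns: cooperate → 16(1+δ+…+δ^5); deviate → 23 + 8(δ+…+δ^5).
Cooperation is sustained iff (16−8)(δ+…+δ^5) ≥ 23−16.
δ+…+δ^5 = 4/5·(1−(4/5)^5)/(1−4/5) = 2.6893, and (23−16)/(16−8) = 0.8750.
2.6893 ≥ 0.8750, so cooperation is sustainable.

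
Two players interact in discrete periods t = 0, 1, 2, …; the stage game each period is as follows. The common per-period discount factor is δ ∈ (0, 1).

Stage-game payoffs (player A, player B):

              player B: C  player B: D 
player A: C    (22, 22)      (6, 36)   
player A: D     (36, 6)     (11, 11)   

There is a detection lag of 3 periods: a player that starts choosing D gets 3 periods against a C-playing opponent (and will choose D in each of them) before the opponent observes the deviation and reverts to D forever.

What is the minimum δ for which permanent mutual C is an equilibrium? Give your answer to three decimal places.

0.824

A deviator earns 36 for 3 periods, then 11 forever; cooperating earns 22 forever. Multiplying the IC by (1−δ):
22 ≥ 36(1−δ^3) + 11δ^3, so 25·δ^3 ≥ 14 and δ^3 ≥ 14/25.
δ ≥ (14/25)^(1/3) ≈ 0.824.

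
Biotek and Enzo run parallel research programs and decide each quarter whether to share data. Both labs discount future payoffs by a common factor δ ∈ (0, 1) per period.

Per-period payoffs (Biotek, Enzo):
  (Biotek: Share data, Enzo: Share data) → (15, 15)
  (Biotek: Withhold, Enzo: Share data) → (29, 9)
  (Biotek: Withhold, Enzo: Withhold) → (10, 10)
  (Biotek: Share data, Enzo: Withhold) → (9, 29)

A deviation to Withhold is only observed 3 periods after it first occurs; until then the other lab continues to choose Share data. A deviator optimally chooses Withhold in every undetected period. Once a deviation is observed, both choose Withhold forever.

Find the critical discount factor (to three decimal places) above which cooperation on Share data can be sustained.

The best deviation is to choose Withhold for all 3 undetected periods, earning 29 each, then 10 forever once detected.
Deviation value: 29(1−δ^3)/(1−δ) + 10δ^3/(1−δ); cooperation value: 15/(1−δ).
IC: 15 ≥ 29(1−δ^3) + 10δ^3 = 29 − 19δ^3.
So δ^3 ≥ 14/19, giving δ ≥ (14/19)^(1/3) ≈ 0.903.

0.903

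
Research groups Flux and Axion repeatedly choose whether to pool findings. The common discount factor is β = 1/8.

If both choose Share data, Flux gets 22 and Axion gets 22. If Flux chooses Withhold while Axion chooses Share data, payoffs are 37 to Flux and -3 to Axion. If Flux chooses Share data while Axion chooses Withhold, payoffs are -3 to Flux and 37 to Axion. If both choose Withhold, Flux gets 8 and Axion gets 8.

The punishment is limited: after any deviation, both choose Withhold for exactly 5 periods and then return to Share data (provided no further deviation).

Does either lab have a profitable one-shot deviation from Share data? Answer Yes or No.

Comparing payoff streams over the 6 periods until play realigns: cooperate → 22(1+β+…+β^5); deviate → 37 + 8(β+…+β^5).
Cooperation is sustained iff (22−8)(β+…+β^5) ≥ 37−22.
β+…+β^5 = 1/8·(1−(1/8)^5)/(1−1/8) = 0.1429, and (37−22)/(22−8) = 1.0714.
0.1429 < 1.0714, so cooperation is not sustainable.

Yes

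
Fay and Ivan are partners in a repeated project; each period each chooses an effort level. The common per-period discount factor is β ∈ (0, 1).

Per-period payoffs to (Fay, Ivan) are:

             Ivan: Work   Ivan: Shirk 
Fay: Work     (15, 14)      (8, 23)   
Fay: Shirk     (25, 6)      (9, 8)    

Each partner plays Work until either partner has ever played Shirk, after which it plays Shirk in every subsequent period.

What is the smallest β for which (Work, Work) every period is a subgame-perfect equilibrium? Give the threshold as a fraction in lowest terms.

5/8

Fay's threshold: (25−15)/(25−9) = 5/8.
Ivan's threshold: (23−14)/(23−8) = 3/5.
5/8 > 3/5, so Fay binds and β* = 5/8.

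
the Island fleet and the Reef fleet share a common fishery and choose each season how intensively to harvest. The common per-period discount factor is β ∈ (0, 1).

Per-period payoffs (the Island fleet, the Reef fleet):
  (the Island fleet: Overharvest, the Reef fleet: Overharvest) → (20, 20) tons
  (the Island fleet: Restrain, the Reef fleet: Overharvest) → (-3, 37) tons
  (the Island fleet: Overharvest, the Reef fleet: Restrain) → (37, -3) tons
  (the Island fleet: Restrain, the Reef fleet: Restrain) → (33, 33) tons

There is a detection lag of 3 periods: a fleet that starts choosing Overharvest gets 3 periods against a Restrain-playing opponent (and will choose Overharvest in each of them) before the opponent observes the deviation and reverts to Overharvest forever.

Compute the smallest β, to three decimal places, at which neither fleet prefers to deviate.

Deviating for the 3 undetected periods gains 37−33 = 4 per period over cooperation, then loses 33−20 = 13 per period forever once punishment starts.
Gain: 4(1 + β + … + β^2); loss: 13·β^3/(1−β).
No profitable deviation ⇔ 4(1−β^3) ≤ 13·β^3, i.e. β^3 ≥ 4/(4+13) = 4/17.
Hence β ≥ (4/17)^(1/3) ≈ 0.617.

0.617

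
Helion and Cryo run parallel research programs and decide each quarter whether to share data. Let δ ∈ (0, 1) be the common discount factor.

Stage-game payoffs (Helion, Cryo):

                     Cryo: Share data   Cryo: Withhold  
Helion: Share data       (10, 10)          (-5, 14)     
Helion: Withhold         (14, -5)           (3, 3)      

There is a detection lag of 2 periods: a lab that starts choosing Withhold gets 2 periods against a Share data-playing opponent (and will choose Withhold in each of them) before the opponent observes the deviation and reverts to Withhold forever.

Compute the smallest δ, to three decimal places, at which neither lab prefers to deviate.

Deviating for the 2 undetected periods gains 14−10 = 4 per period over cooperation, then loses 10−3 = 7 per period forever once punishment starts.
Gain: 4(1 + δ + … + δ^1); loss: 7·δ^2/(1−δ).
No profitable deviation ⇔ 4(1−δ^2) ≤ 7·δ^2, i.e. δ^2 ≥ 4/(4+7) = 4/11.
Hence δ ≥ (4/11)^(1/2) ≈ 0.603.

0.603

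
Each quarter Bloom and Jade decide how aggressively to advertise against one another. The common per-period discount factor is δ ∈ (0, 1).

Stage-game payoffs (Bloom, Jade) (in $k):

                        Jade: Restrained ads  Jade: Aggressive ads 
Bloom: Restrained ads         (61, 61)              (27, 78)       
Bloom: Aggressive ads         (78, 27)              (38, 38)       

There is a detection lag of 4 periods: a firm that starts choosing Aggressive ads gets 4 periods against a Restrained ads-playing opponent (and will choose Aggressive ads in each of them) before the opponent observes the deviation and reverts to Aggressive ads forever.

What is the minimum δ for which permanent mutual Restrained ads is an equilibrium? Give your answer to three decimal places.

Deviating for the 4 undetected periods gains 78−61 = 17 per period over cooperation, then loses 61−38 = 23 per period forever once punishment starts.
Gain: 17(1 + δ + … + δ^3); loss: 23·δ^4/(1−δ).
No profitable deviation ⇔ 17(1−δ^4) ≤ 23·δ^4, i.e. δ^4 ≥ 17/(17+23) = 17/40.
Hence δ ≥ (17/40)^(1/4) ≈ 0.807.

0.807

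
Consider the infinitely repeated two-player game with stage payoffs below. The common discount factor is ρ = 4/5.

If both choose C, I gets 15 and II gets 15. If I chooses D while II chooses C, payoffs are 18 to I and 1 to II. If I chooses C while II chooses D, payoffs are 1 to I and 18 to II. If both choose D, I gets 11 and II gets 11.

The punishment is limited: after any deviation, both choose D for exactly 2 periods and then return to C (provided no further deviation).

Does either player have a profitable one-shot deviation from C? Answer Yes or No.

Comparing payoff streams over the 3 periods until play realigns: cooperate → 15(1+ρ+…+ρ^2); deviate → 18 + 11(ρ+…+ρ^2).
Cooperation is sustained iff (15−11)(ρ+…+ρ^2) ≥ 18−15.
ρ+…+ρ^2 = 4/5·(1−(4/5)^2)/(1−4/5) = 1.4400, and (18−15)/(15−11) = 0.7500.
1.4400 ≥ 0.7500, so cooperation is sustainable.

No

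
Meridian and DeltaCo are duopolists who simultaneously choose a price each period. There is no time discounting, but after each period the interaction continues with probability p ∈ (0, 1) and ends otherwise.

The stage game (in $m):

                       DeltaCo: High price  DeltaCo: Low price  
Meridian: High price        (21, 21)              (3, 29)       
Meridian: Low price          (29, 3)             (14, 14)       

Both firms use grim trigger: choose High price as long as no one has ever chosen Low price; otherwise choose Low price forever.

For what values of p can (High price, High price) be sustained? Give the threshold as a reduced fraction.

With no time discounting, the continuation probability p plays the role of the discount factor.
Grim-trigger IC: 21/(1−p) ≥ 29 + 14p/(1−p) ⇒ p ≥ (29−21)/(29−14) = 8/15.

8/15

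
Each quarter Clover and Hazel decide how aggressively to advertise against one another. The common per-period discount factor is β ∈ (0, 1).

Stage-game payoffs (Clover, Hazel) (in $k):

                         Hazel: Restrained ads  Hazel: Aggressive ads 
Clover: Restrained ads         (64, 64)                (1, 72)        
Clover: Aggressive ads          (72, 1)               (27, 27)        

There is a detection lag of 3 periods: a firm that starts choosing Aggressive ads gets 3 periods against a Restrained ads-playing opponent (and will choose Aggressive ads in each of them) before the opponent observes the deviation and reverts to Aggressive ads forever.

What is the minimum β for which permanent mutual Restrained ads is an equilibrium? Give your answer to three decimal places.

0.562

Deviating for the 3 undetected periods gains 72−64 = 8 per period over cooperation, then loses 64−27 = 37 per period forever once punishment starts.
Gain: 8(1 + β + … + β^2); loss: 37·β^3/(1−β).
No profitable deviation ⇔ 8(1−β^3) ≤ 37·β^3, i.e. β^3 ≥ 8/(8+37) = 8/45.
Hence β ≥ (8/45)^(1/3) ≈ 0.562.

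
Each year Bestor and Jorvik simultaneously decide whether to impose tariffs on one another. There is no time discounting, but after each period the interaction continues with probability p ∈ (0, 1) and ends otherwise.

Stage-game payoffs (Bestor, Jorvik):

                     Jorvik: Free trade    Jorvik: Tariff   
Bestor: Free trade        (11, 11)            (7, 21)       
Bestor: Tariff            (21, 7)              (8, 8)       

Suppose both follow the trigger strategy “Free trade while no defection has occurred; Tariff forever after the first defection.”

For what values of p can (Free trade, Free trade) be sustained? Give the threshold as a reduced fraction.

10/13

Expected cooperation value is 11 + p·11 + p²·11 + … = 11/(1−p); deviation gives 21 + p·8/(1−p).
11 ≥ 21(1−p) + 8p ⇒ 13p ≥ 10 ⇒ p ≥ 10/13.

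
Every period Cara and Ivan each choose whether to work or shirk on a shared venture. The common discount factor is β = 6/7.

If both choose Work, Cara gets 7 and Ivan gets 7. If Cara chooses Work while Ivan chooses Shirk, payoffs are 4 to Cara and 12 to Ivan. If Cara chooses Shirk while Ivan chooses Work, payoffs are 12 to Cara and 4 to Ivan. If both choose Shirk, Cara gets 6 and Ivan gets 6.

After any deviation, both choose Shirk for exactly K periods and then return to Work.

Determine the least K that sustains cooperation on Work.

Need Σ_{k=1}^{K} β^k ≥ (12−7)/(7−6) = 5.0000 at β = 6/7.
At K = 11 the sum is 4.8991 < 5.0000; at K = 12 it is 5.0564 ≥ 5.0000.
So the minimum punishment length is K = 12.

12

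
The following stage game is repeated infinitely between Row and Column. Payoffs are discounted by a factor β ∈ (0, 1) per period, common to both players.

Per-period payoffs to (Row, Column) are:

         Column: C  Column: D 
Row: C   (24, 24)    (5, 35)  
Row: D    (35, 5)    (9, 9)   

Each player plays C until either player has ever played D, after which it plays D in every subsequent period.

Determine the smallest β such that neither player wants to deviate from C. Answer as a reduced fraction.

24/(1−β) ≥ 35 + 9β/(1−β)
24 ≥ 35 − 26β
β ≥ 11/26.

11/26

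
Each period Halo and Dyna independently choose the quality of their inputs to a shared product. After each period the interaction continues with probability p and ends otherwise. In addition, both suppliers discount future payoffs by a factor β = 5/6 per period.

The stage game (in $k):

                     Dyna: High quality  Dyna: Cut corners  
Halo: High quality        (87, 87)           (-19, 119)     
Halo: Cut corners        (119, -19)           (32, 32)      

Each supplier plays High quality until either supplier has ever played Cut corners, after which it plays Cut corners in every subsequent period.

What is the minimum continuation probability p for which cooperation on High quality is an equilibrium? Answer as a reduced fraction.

Expected continuation weight on next period's payoff is β·p = 5/6·p, which plays the role of the discount factor.
Cooperation requires 5/6·p ≥ (119−87)/(119−32) = 32/87, hence p ≥ 64/145.

64/145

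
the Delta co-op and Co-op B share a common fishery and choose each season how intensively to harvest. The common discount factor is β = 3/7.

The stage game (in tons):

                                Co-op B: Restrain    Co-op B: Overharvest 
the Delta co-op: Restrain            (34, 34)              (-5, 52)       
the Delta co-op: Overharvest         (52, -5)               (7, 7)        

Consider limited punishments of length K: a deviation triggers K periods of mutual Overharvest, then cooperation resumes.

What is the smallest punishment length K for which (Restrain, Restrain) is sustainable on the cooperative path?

No profitable deviation requires (34−7)(β+…+β^K) ≥ 52−34, i.e. β+…+β^K ≥ 2/3 ≈ 0.6667.
With β = 3/7, the partial sums are K=1: 0.4286, K=2: 0.6122, K=3: 0.6910.
K = 3 is the first length at which the sum reaches 0.6667.

3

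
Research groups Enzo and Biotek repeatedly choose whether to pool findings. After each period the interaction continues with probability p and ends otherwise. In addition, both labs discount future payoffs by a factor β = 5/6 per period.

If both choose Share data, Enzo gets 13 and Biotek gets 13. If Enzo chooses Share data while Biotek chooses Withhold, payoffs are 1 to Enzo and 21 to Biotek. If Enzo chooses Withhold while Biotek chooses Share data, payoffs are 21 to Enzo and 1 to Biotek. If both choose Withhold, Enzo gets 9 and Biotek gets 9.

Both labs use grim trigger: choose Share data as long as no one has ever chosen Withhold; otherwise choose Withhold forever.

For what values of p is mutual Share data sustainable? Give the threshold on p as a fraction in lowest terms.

4/5

Expected continuation weight on next period's payoff is β·p = 5/6·p, which plays the role of the discount factor.
Cooperation requires 5/6·p ≥ (21−13)/(21−9) = 2/3, hence p ≥ 4/5.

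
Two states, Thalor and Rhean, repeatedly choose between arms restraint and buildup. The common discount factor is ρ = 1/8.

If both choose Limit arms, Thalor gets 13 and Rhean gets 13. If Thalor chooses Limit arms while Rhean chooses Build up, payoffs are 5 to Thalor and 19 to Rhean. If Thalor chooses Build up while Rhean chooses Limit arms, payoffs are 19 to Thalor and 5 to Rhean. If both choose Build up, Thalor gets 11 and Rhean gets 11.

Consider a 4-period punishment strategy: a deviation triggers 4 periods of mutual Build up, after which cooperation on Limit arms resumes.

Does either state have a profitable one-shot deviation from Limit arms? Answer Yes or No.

A one-shot deviation gives 19 now, then 11 for 4 periods, then back to 13.
Gain from deviating: (19−13) today; loss: (13−11) in each of the next 4 periods.
No-deviation condition: (13−11)(ρ+…+ρ^4) ≥ 19−13, i.e. ρ+…+ρ^4 ≥ 3.
At ρ = 1/8: ρ+…+ρ^4 = 0.1428 < 3.0000.
So cooperation is not sustainable.

Yes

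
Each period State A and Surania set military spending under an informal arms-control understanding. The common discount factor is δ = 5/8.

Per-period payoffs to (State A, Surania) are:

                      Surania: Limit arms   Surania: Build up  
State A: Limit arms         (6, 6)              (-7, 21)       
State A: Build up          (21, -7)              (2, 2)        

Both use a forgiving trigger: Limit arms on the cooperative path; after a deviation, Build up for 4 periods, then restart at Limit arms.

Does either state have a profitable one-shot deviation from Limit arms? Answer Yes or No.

Yes

Comparing payoff streams over the 5 periods until play realigns: cooperate → 6(1+δ+…+δ^4); deviate → 21 + 2(δ+…+δ^4).
Cooperation is sustained iff (6−2)(δ+…+δ^4) ≥ 21−6.
δ+…+δ^4 = 5/8·(1−(5/8)^4)/(1−5/8) = 1.4124, and (21−6)/(6−2) = 3.7500.
1.4124 < 3.7500, so cooperation is not sustainable.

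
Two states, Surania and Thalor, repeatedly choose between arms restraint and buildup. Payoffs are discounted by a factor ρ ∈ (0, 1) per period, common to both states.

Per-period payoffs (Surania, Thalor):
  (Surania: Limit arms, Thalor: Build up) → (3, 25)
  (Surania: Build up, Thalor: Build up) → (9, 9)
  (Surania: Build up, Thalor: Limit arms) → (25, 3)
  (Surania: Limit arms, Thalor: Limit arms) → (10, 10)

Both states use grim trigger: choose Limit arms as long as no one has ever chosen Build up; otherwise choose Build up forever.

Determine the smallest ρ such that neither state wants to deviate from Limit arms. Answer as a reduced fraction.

15/16

Under grim trigger the critical discount factor is (T−C)/(T−P) with T = 25, C = 10, P = 9.
ρ* = (25−10)/(25−9) = 15/16.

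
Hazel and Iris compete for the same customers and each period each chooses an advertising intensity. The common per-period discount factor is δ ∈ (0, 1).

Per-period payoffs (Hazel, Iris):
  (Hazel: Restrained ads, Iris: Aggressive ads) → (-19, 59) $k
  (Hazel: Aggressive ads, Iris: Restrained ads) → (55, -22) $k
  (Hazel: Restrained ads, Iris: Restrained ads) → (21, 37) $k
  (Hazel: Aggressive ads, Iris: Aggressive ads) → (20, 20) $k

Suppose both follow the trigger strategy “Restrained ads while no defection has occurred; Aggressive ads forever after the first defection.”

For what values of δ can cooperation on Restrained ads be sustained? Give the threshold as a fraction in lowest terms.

34/35

Hazel: cooperation gives 21 each period; deviation gives 55 once then 20 forever.
  21/(1−δ) ≥ 55 + 20δ/(1−δ) ⇒ δ ≥ 34/35.
Iris: cooperation gives 37 each period; deviation gives 59 once then 20 forever.
  δ ≥ 22/39.
Both must hold, so the binding constraint is Hazel's: δ ≥ 34/35.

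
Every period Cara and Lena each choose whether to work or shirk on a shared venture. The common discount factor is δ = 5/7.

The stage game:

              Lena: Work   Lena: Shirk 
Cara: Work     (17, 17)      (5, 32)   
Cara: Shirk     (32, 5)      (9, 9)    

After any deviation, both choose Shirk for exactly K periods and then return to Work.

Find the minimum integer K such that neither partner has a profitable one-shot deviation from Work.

Need Σ_{k=1}^{K} δ^k ≥ (32−17)/(17−9) = 1.8750 at δ = 5/7.
At K = 4 the sum is 1.8492 < 1.8750; at K = 5 it is 2.0352 ≥ 1.8750.
So the minimum punishment length is K = 5.

5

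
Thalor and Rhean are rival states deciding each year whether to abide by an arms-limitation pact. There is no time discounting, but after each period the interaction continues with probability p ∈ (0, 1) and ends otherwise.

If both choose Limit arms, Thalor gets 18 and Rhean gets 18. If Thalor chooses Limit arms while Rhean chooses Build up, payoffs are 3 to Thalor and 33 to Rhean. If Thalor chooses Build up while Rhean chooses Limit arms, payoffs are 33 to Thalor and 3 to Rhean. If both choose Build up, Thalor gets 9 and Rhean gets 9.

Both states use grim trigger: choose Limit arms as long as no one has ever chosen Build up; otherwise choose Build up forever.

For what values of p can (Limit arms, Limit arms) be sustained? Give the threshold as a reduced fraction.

With no time discounting, the continuation probability p plays the role of the discount factor.
Grim-trigger IC: 18/(1−p) ≥ 33 + 9p/(1−p) ⇒ p ≥ (33−18)/(33−9) = 5/8.

5/8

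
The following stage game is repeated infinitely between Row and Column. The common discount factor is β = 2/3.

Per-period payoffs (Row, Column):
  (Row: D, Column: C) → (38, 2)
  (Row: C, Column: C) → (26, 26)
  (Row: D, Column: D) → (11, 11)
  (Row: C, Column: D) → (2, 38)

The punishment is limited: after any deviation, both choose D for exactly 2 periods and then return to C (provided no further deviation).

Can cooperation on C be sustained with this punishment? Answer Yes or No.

Yes

IC: β+…+β^2 ≥ (38−26)/(26−11) = 4/5.
At β = 2/3: partial sum = 1.1111 ≥ 0.8000. Cooperation sustainable.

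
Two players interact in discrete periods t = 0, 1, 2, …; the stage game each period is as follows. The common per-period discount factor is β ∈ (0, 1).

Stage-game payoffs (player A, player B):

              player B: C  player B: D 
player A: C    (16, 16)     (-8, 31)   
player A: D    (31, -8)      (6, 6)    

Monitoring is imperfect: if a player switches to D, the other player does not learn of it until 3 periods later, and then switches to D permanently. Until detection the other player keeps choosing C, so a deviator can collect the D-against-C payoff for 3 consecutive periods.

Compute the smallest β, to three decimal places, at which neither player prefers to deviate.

0.843

The best deviation is to choose D for all 3 undetected periods, earning 31 each, then 6 forever once detected.
Deviation value: 31(1−β^3)/(1−β) + 6β^3/(1−β); cooperation value: 16/(1−β).
IC: 16 ≥ 31(1−β^3) + 6β^3 = 31 − 25β^3.
So β^3 ≥ 15/25 = 3/5, giving β ≥ (3/5)^(1/3) ≈ 0.843.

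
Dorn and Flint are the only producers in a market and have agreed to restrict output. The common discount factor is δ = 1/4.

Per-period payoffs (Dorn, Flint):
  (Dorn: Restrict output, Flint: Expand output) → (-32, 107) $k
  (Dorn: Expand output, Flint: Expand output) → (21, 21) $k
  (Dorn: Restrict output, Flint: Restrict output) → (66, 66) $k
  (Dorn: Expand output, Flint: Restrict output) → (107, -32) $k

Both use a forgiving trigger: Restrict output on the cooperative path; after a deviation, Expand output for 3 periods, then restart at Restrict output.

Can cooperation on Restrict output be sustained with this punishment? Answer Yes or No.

No

IC: δ+…+δ^3 ≥ (107−66)/(66−21) = 41/45.
At δ = 1/4: partial sum = 0.3281 < 0.9111. Cooperation not sustainable.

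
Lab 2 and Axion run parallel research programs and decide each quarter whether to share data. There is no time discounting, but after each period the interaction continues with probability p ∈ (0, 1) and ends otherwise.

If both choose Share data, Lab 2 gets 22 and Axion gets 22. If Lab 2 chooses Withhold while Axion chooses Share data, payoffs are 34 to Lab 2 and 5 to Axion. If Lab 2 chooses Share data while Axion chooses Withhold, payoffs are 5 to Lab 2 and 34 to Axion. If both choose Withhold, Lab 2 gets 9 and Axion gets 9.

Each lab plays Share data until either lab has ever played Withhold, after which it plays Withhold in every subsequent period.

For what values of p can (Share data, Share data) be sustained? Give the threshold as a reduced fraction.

Expected cooperation value is 22 + p·22 + p²·22 + … = 22/(1−p); deviation gives 34 + p·9/(1−p).
22 ≥ 34(1−p) + 9p ⇒ 25p ≥ 12 ⇒ p ≥ 12/25.

12/25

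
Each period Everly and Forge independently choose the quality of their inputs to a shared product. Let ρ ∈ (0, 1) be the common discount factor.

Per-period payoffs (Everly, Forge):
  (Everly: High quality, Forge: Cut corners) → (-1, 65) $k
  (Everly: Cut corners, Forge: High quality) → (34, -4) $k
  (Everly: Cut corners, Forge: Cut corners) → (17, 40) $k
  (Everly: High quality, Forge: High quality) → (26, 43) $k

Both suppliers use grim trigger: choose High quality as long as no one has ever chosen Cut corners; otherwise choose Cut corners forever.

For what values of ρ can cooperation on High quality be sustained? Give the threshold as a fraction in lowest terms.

22/25

Everly's threshold: (34−26)/(34−17) = 8/17.
Forge's threshold: (65−43)/(65−40) = 22/25.
8/17 < 22/25, so Forge binds and ρ* = 22/25.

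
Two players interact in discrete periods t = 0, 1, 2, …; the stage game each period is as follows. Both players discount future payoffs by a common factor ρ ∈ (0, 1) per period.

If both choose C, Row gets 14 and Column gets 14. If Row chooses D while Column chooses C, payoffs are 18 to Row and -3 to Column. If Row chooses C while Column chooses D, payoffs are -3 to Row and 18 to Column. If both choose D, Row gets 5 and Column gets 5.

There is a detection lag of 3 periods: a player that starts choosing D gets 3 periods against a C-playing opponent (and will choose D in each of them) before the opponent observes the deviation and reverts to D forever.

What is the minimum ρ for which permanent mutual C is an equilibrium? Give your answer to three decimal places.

The best deviation is to choose D for all 3 undetected periods, earning 18 each, then 5 forever once detected.
Deviation value: 18(1−ρ^3)/(1−ρ) + 5ρ^3/(1−ρ); cooperation value: 14/(1−ρ).
IC: 14 ≥ 18(1−ρ^3) + 5ρ^3 = 18 − 13ρ^3.
So ρ^3 ≥ 4/13, giving ρ ≥ (4/13)^(1/3) ≈ 0.675.

0.675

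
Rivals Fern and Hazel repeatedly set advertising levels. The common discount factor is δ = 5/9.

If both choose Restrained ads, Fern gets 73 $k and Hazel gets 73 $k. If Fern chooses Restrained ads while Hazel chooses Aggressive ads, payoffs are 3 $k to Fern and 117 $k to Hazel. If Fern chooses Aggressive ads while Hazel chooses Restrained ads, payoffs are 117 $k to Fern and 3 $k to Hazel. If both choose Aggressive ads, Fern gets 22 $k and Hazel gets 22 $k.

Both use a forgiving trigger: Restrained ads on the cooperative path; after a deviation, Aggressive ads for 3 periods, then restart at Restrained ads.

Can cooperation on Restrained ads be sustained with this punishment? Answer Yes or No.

Yes

A one-shot deviation gives 117 now, then 22 for 3 periods, then back to 73.
Gain from deviating: (117−73) today; loss: (73−22) in each of the next 3 periods.
No-deviation condition: (73−22)(δ+…+δ^3) ≥ 117−73, i.e. δ+…+δ^3 ≥ 44/51.
At δ = 5/9: δ+…+δ^3 = 1.0357 ≥ 0.8627.
So cooperation is sustainable.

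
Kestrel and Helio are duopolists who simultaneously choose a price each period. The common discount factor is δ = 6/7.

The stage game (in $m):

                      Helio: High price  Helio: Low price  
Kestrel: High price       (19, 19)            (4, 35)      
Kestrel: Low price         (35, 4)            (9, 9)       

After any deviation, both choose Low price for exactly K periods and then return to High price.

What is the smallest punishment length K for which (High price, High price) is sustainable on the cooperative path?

Need Σ_{k=1}^{K} δ^k ≥ (35−19)/(19−9) = 1.6000 at δ = 6/7.
At K = 2 the sum is 1.5918 < 1.6000; at K = 3 it is 2.2216 ≥ 1.6000.
So the minimum punishment length is K = 3.

3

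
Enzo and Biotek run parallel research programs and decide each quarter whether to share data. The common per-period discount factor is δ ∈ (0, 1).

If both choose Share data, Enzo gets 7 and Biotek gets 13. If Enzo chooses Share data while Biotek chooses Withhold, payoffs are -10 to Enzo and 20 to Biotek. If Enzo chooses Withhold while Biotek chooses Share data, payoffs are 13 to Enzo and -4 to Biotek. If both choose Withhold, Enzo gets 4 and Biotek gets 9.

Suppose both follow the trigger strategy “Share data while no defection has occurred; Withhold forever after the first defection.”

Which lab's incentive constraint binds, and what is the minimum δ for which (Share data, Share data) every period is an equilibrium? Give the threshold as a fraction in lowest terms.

Enzo; δ ≥ 2/3

Enzo: cooperation gives 7 each period; deviation gives 13 once then 4 forever.
  7/(1−δ) ≥ 13 + 4δ/(1−δ) ⇒ δ ≥ 6/9 = 2/3.
Biotek: cooperation gives 13 each period; deviation gives 20 once then 9 forever.
  δ ≥ 7/11.
Both must hold, so the binding constraint is Enzo's: δ ≥ 2/3.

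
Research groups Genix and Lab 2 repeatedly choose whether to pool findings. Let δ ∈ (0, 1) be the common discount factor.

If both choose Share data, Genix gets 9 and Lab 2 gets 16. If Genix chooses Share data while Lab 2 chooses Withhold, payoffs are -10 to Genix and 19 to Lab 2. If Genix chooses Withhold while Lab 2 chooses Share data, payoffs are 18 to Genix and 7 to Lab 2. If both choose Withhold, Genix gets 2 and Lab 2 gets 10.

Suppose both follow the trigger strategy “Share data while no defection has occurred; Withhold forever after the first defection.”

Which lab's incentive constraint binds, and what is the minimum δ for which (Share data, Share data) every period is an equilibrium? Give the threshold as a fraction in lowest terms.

Genix; δ ≥ 9/16

For Genix: deviation gain 18−9 = 9, per-period punishment loss 9−2 = 7. IC gives δ ≥ 9/16.
For Lab 2: gain 3, loss 6 per period, so δ ≥ 3/9 = 1/3.
The tighter constraint is Genix's, so cooperation needs δ ≥ 9/16.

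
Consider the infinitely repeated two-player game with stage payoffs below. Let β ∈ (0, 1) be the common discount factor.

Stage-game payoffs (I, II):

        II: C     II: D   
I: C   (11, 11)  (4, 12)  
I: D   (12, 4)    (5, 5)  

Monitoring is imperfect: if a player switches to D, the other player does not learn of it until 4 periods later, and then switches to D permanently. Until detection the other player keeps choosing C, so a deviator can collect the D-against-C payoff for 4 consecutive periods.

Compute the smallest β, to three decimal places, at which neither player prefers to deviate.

A deviator earns 12 for 4 periods, then 5 forever; cooperating earns 11 forever. Multiplying the IC by (1−β):
11 ≥ 12(1−β^4) + 5β^4, so 7·β^4 ≥ 1 and β^4 ≥ 1/7.
β ≥ (1/7)^(1/4) ≈ 0.615.

0.615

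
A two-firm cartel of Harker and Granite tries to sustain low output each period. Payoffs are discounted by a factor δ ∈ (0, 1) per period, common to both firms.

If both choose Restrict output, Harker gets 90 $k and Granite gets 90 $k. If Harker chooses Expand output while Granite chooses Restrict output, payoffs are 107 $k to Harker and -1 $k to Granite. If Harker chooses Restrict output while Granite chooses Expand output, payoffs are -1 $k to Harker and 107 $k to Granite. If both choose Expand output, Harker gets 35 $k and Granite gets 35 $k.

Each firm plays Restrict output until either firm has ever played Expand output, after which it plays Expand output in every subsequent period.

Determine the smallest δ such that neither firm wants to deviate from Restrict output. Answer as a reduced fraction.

Cooperation forever yields 90 each period: 90/(1−δ).
Deviating yields 107 once, then 35 forever: 107 + 35δ/(1−δ).
No profitable deviation requires 90/(1−δ) ≥ 107 + 35δ/(1−δ).
Multiplying by (1−δ): 90 ≥ 107(1−δ) + 35δ = 107 − 72δ.
So 72δ ≥ 17, i.e. δ ≥ 17/72.

17/72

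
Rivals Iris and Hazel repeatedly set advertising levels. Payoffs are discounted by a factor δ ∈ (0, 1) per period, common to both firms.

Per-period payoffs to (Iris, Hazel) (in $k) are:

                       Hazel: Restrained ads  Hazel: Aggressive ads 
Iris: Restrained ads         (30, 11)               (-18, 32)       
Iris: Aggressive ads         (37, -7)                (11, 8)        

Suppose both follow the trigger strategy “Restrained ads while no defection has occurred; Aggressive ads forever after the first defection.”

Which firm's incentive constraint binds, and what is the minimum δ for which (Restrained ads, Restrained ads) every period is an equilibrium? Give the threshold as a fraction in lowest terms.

Iris's threshold: (37−30)/(37−11) = 7/26.
Hazel's threshold: (32−11)/(32−8) = 7/8.
7/26 < 7/8, so Hazel binds and δ* = 7/8.

Hazel; δ ≥ 7/8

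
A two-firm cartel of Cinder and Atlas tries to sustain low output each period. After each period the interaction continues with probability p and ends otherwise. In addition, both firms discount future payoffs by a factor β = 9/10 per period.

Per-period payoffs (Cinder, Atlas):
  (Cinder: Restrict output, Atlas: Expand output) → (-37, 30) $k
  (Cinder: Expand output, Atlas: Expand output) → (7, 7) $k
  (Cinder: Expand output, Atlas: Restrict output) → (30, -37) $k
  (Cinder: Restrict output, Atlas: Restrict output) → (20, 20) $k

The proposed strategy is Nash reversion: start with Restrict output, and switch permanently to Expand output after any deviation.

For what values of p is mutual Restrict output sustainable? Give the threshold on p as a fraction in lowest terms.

100/207

Expected continuation weight on next period's payoff is β·p = 9/10·p, which plays the role of the discount factor.
Cooperation requires 9/10·p ≥ (30−20)/(30−7) = 10/23, hence p ≥ 100/207.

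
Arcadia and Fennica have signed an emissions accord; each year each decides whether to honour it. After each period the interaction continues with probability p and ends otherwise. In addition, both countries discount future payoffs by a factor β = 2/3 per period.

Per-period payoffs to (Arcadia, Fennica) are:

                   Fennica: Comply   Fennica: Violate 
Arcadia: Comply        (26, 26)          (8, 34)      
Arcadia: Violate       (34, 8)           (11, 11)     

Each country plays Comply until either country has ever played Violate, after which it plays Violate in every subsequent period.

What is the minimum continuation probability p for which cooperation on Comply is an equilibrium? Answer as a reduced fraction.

12/23

Expected continuation weight on next period's payoff is β·p = 2/3·p, which plays the role of the discount factor.
Cooperation requires 2/3·p ≥ (34−26)/(34−11) = 8/23, hence p ≥ 12/23.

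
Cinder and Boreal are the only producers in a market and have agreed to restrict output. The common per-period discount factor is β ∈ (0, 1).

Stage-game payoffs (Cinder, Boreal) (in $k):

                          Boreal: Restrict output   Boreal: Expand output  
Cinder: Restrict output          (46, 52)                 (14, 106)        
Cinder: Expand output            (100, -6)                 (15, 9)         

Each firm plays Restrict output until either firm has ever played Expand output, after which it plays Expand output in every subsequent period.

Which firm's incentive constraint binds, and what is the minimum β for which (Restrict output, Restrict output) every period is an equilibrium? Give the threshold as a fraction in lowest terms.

Cinder; β ≥ 54/85

Cinder's threshold: (100−46)/(100−15) = 54/85.
Boreal's threshold: (106−52)/(106−9) = 54/97.
54/85 > 54/97, so Cinder binds and β* = 54/85.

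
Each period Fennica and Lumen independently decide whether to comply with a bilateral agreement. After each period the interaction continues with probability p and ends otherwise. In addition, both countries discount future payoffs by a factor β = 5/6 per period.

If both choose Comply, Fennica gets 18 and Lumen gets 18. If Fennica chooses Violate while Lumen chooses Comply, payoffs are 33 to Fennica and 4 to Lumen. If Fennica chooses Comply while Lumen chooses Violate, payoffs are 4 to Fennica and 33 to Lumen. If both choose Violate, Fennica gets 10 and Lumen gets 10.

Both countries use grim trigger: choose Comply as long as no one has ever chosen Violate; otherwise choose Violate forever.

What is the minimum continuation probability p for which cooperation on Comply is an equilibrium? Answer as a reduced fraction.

18/23

Expected continuation weight on next period's payoff is β·p = 5/6·p, which plays the role of the discount factor.
Cooperation requires 5/6·p ≥ (33−18)/(33−10) = 15/23, hence p ≥ 18/23.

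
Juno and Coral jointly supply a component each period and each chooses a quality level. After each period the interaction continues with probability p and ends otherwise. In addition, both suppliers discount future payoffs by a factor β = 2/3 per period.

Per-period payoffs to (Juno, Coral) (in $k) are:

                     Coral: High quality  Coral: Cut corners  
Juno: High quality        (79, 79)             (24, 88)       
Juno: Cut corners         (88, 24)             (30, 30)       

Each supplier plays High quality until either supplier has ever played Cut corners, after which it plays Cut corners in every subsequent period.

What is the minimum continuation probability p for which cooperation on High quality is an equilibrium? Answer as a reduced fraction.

With continuation probability p and discount β, the effective per-period discount factor is βp.
Grim-trigger IC: βp ≥ (88−79)/(88−30) = 9/58.
So p ≥ (9/58)/(2/3) = 27/116.

27/116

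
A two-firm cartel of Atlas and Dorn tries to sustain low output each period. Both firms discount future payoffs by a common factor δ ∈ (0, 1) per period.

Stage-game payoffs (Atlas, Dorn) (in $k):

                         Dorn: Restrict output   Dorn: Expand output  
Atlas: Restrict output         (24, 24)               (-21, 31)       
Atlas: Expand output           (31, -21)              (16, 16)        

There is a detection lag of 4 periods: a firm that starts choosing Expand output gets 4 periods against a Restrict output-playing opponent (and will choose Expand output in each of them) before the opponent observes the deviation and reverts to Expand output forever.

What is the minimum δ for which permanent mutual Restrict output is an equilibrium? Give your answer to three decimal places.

Deviating for the 4 undetected periods gains 31−24 = 7 per period over cooperation, then loses 24−16 = 8 per period forever once punishment starts.
Gain: 7(1 + δ + … + δ^3); loss: 8·δ^4/(1−δ).
No profitable deviation ⇔ 7(1−δ^4) ≤ 8·δ^4, i.e. δ^4 ≥ 7/(7+8) = 7/15.
Hence δ ≥ (7/15)^(1/4) ≈ 0.827.

0.827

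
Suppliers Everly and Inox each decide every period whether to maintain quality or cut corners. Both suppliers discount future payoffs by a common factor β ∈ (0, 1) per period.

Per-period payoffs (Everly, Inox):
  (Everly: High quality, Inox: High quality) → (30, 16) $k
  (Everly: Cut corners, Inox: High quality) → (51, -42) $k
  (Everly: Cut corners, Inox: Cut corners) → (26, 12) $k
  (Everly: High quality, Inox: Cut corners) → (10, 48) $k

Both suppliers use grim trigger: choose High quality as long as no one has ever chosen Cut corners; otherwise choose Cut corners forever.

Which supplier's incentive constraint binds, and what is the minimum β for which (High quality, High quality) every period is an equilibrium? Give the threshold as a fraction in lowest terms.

Inox; β ≥ 8/9

Everly: cooperation gives 30 each period; deviation gives 51 once then 26 forever.
  30/(1−β) ≥ 51 + 26β/(1−β) ⇒ β ≥ 21/25.
Inox: cooperation gives 16 each period; deviation gives 48 once then 12 forever.
  β ≥ 32/36 = 8/9.
Both must hold, so the binding constraint is Inox's: β ≥ 8/9.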